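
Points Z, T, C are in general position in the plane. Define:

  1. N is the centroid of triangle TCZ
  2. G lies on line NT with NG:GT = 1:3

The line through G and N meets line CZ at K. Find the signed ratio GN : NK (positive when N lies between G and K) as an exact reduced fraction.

Choose coordinates Z = (0, 0), T = (1, 0), C = (0, 1).
1. N is the centroid of triangle TCZ ⇒ N = (1/3, 1/3)
2. G lies on line NT with NG:GT = 1:3 ⇒ G = (1/2, 1/4)
line GN meets CZ at K = (0, 1/2)
N = G + t·(K−G) with t = 1/3, so GN:NK = 1/3:2/3

GN:NK = 1/2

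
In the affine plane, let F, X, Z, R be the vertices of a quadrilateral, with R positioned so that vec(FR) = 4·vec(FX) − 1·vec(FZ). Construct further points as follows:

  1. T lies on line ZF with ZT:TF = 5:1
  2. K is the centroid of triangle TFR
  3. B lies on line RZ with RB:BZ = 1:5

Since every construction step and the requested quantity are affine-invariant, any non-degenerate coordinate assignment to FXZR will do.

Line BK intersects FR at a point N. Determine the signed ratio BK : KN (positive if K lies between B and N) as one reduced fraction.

Assign F = (0, 0), X = (1, 0), Z = (0, 1), R = (4, -1) — the answer is frame-independent, so this choice is without loss of generality.
1. T lies on line ZF with ZT:TF = 5:1 ⇒ T = (0, 1/6)
2. K is the centroid of triangle TFR ⇒ K = (4/3, -5/18)
3. B lies on line RZ with RB:BZ = 1:5 ⇒ B = (10/3, -2/3)
line BK meets FR at N = (1/3, -1/12)
K = B + t·(N−B) with t = 2/3, so BK:KN = 2/3:1/3

BK:KN = 2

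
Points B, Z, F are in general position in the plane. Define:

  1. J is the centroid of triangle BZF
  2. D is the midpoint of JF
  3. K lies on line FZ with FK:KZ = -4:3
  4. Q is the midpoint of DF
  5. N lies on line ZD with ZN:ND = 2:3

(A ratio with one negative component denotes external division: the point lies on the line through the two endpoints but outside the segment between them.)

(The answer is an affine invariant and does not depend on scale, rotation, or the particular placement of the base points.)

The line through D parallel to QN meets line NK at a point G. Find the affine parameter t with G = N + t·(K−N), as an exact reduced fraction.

Work in coordinates with B = (0, 0), Z = (1, 0), F = (0, 1).
1. J is the centroid of triangle BZF ⇒ J = (1/3, 1/3)
2. D is the midpoint of JF ⇒ D = (1/6, 2/3)
3. K lies on line FZ with FK:KZ = -4:3 ⇒ K = (4, -3)
4. Q is the midpoint of DF ⇒ Q = (1/12, 5/6)
5. N lies on line ZD with ZN:ND = 2:3 ⇒ N = (2/3, 4/15)
through D parallel to QN: direction (7/12, -17/30); meets NK at G = (32/3, -143/15)
G = N + t·(K−N) with t = 3

t = 3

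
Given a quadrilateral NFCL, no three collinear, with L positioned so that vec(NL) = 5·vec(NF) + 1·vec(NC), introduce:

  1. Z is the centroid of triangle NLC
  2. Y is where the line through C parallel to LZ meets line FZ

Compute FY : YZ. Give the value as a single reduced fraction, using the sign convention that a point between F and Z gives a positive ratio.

FY:YZ = -11/5

Work in coordinates with N = (0, 0), F = (1, 0), C = (0, 1), L = (5, 1).
1. Z is the centroid of triangle NLC ⇒ Z = (5/3, 2/3)
2. Y is where the line through C parallel to LZ meets line FZ ⇒ Y = (20/9, 11/9)
Y = F + t·(Z−F) with t = 11/6, so FY:YZ = t:(1−t) = 11/6:-5/6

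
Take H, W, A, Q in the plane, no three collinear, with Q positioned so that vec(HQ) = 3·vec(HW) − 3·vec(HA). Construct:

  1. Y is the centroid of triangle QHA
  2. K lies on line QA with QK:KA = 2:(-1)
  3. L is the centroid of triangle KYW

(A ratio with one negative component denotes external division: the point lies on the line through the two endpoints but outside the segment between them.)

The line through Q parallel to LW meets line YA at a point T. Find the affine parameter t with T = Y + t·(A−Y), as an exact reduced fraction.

t = -2/7

Set H = (0, 0), W = (1, 0), A = (0, 1), Q = (3, -3); any affine frame gives the same invariant.
1. Y is the centroid of triangle QHA ⇒ Y = (1, -2/3)
2. K lies on line QA with QK:KA = 2:(-1) ⇒ K = (-3, 5)
3. L is the centroid of triangle KYW ⇒ L = (-1/3, 13/9)
through Q parallel to LW: direction (4/3, -13/9); meets YA at T = (9/7, -8/7)
T = Y + t·(A−Y) with t = -2/7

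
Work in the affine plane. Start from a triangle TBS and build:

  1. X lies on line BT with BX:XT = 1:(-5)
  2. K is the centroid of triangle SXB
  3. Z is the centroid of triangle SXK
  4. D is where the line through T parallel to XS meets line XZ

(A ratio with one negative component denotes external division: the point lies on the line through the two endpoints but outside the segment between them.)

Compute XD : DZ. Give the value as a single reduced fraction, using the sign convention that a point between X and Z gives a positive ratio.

XD:DZ = -45/44

Set T = (0, 0), B = (1, 0), S = (0, 1); any affine frame gives the same invariant.
1. X lies on line BT with BX:XT = 1:(-5) ⇒ X = (5/4, 0)
2. K is the centroid of triangle SXB ⇒ K = (3/4, 1/3)
3. Z is the centroid of triangle SXK ⇒ Z = (2/3, 4/9)
4. D is where the line through T parallel to XS meets line XZ ⇒ D = (-25, 20)
D = X + t·(Z−X) with t = 45, so XD:DZ = t:(1−t) = 45:-44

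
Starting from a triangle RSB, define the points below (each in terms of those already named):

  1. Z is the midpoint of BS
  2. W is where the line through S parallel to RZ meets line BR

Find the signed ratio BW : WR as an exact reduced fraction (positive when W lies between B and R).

Assign R = (0, 0), S = (1, 0), B = (0, 1) — the answer is frame-independent, so this choice is without loss of generality.
1. Z is the midpoint of BS ⇒ Z = (1/2, 1/2)
2. W is where the line through S parallel to RZ meets line BR ⇒ W = (0, -1)
W = B + t·(R−B) with t = 2, so BW:WR = t:(1−t) = 2:-1

BW:WR = -2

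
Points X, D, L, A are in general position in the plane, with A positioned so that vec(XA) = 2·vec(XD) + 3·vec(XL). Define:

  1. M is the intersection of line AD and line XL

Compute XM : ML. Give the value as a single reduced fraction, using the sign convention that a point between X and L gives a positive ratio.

XM:ML = -3/4

Choose coordinates X = (0, 0), D = (1, 0), L = (0, 1), A = (2, 3).
1. M is the intersection of line AD and line XL ⇒ M = (0, -3)
M = X + t·(L−X) with t = -3, so XM:ML = t:(1−t) = -3:4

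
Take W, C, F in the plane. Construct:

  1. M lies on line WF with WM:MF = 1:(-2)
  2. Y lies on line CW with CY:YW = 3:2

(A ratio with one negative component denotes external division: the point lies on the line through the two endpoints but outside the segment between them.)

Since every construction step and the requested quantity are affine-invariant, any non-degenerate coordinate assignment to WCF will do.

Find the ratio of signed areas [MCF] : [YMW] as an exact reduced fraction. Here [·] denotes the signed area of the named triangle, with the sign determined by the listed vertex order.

Set W = (0, 0), C = (1, 0), F = (0, 1); any affine frame gives the same invariant.
1. M lies on line WF with WM:MF = 1:(-2) ⇒ M = (0, -1)
2. Y lies on line CW with CY:YW = 3:2 ⇒ Y = (2/5, 0)
2·[MCF] = 2, 2·[YMW] = -2/5
[MCF]:[YMW] = 2:-2/5 = -5

[MCF]:[YMW] = -5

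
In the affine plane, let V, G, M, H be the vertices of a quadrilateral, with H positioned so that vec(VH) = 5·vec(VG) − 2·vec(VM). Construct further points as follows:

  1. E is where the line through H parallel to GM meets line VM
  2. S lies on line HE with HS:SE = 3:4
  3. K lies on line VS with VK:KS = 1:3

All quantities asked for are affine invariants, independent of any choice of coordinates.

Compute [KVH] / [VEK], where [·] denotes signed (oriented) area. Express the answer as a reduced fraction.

Work in coordinates with V = (0, 0), G = (1, 0), M = (0, 1), H = (5, -2).
1. E is where the line through H parallel to GM meets line VM ⇒ E = (0, 3)
2. S lies on line HE with HS:SE = 3:4 ⇒ S = (20/7, 1/7)
3. K lies on line VS with VK:KS = 1:3 ⇒ K = (5/7, 1/28)
2·[KVH] = 45/28, 2·[VEK] = -15/7
[KVH]:[VEK] = 45/28:-15/7 = -3/4

[KVH]:[VEK] = -3/4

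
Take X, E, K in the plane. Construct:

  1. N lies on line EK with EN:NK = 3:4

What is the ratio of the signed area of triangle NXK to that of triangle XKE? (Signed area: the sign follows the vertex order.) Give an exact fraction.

[NXK]:[XKE] = 4/7

Choose coordinates X = (0, 0), E = (1, 0), K = (0, 1).
1. N lies on line EK with EN:NK = 3:4 ⇒ N = (4/7, 3/7)
2·[NXK] = -4/7, 2·[XKE] = -1
[NXK]:[XKE] = -4/7:-1 = 4/7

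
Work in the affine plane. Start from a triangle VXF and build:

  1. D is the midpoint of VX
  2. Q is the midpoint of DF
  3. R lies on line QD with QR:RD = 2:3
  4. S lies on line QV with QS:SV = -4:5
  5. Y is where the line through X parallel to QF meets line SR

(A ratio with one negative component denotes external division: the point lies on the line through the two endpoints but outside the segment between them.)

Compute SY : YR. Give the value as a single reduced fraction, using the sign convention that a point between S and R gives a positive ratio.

SY:YR = 3

Assign V = (0, 0), X = (1, 0), F = (0, 1) — the answer is frame-independent, so this choice is without loss of generality.
1. D is the midpoint of VX ⇒ D = (1/2, 0)
2. Q is the midpoint of DF ⇒ Q = (1/4, 1/2)
3. R lies on line QD with QR:RD = 2:3 ⇒ R = (7/20, 3/10)
4. S lies on line QV with QS:SV = -4:5 ⇒ S = (5/4, 5/2)
5. Y is where the line through X parallel to QF meets line SR ⇒ Y = (23/40, 17/20)
Y = S + t·(R−S) with t = 3/4, so SY:YR = t:(1−t) = 3/4:1/4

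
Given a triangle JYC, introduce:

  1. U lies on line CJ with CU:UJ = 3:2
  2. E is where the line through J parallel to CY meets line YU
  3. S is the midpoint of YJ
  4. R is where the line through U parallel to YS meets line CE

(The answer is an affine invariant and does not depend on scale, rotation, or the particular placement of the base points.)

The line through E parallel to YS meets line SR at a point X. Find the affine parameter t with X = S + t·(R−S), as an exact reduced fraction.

Work in coordinates with J = (0, 0), Y = (1, 0), C = (0, 1).
1. U lies on line CJ with CU:UJ = 3:2 ⇒ U = (0, 2/5)
2. E is where the line through J parallel to CY meets line YU ⇒ E = (-2/3, 2/3)
3. S is the midpoint of YJ ⇒ S = (1/2, 0)
4. R is where the line through U parallel to YS meets line CE ⇒ R = (-6/5, 2/5)
through E parallel to YS: direction (-1/2, 0); meets SR at X = (-7/3, 2/3)
X = S + t·(R−S) with t = 5/3

t = 5/3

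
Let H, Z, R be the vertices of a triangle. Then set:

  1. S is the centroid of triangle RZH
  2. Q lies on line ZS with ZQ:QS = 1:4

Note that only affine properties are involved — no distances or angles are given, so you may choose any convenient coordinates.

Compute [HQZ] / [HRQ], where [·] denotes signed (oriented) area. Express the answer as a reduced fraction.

Work in coordinates with H = (0, 0), Z = (1, 0), R = (0, 1).
1. S is the centroid of triangle RZH ⇒ S = (1/3, 1/3)
2. Q lies on line ZS with ZQ:QS = 1:4 ⇒ Q = (13/15, 1/15)
2·[HQZ] = -1/15, 2·[HRQ] = -13/15
[HQZ]:[HRQ] = -1/15:-13/15 = 1/13

[HQZ]:[HRQ] = 1/13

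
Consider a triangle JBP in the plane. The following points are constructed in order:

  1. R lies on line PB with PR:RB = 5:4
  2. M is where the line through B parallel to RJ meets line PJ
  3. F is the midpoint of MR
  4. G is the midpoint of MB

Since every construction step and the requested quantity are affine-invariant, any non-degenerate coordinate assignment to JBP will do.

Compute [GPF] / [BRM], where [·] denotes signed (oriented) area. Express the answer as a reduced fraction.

Work in coordinates with J = (0, 0), B = (1, 0), P = (0, 1).
1. R lies on line PB with PR:RB = 5:4 ⇒ R = (5/9, 4/9)
2. M is where the line through B parallel to RJ meets line PJ ⇒ M = (0, -4/5)
3. F is the midpoint of MR ⇒ F = (5/18, -8/45)
4. G is the midpoint of MB ⇒ G = (1/2, -2/5)
2·[GPF] = 1/5, 2·[BRM] = 4/5
[GPF]:[BRM] = 1/5:4/5 = 1/4

[GPF]:[BRM] = 1/4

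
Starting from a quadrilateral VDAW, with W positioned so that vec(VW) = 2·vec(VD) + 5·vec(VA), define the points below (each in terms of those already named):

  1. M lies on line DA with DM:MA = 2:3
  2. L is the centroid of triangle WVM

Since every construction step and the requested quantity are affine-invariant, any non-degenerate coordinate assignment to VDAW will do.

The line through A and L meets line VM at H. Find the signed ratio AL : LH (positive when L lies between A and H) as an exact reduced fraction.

Choose coordinates V = (0, 0), D = (1, 0), A = (0, 1), W = (2, 5).
1. M lies on line DA with DM:MA = 2:3 ⇒ M = (3/5, 2/5)
2. L is the centroid of triangle WVM ⇒ L = (13/15, 9/5)
line AL meets VM at H = (-39/10, -13/5)
L = A + t·(H−A) with t = -2/9, so AL:LH = -2/9:11/9

AL:LH = -2/11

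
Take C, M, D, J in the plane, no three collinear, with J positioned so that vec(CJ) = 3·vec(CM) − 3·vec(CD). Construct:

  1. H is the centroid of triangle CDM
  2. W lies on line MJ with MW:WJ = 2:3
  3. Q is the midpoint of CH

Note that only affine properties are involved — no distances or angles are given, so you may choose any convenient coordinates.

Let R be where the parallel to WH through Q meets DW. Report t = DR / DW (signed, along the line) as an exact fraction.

Work in coordinates with C = (0, 0), M = (1, 0), D = (0, 1), J = (3, -3).
1. H is the centroid of triangle CDM ⇒ H = (1/3, 1/3)
2. W lies on line MJ with MW:WJ = 2:3 ⇒ W = (9/5, -6/5)
3. Q is the midpoint of CH ⇒ Q = (1/6, 1/6)
through Q parallel to WH: direction (-22/15, 23/15); meets DW at R = (261/70, -249/70)
R = D + t·(W−D) with t = 29/14

t = 29/14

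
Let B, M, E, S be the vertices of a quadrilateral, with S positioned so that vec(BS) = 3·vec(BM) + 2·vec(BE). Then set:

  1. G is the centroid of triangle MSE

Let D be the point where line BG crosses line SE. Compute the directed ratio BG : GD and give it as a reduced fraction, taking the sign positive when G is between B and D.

BG:GD = 5/4

Work in coordinates with B = (0, 0), M = (1, 0), E = (0, 1), S = (3, 2).
1. G is the centroid of triangle MSE ⇒ G = (4/3, 1)
line BG meets SE at D = (12/5, 9/5)
G = B + t·(D−B) with t = 5/9, so BG:GD = 5/9:4/9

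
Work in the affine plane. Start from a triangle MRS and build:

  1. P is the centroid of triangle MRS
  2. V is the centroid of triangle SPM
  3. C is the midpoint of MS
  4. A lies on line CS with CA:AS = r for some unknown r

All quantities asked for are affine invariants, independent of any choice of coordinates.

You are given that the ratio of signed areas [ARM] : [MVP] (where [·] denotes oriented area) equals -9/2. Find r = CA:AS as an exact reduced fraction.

Set M = (0, 0), R = (1, 0), S = (0, 1); any affine frame gives the same invariant.
1. P is the centroid of triangle MRS ⇒ P = (1/3, 1/3)
2. V is the centroid of triangle SPM ⇒ V = (1/9, 4/9)
3. C is the midpoint of MS ⇒ C = (0, 1/2)
4. With CA:AS = r, write λ = r/(r+1) so A = C + λ·(S−C); A is affine-linear in λ
Every point depending on A is an affine combination of A and λ-independent points, so each such coordinate is linear in λ; the λ² term in each signed area is a multiple of (S−C)×(S−C) = 0, so 2·[ARM] and 2·[MVP] are each linear in λ. Evaluating at λ=0 and λ=1:
  2·[ARM] = -1/2·λ − 1/2,   2·[MVP] = -1/9
So [ARM]:[MVP] = (-1/2·λ − 1/2) / (-1/9). Setting this equal to -9/2:
  -1/2·λ − 1/2 = -9/2·(-1/9)  ⇒  λ = -2
Then r = λ/(1−λ) = (-2)/(3) = -2/3. Check: with r = -2/3, A = (0, -1/2) and [ARM]:[MVP] = -9/2 as required.

r = -2/3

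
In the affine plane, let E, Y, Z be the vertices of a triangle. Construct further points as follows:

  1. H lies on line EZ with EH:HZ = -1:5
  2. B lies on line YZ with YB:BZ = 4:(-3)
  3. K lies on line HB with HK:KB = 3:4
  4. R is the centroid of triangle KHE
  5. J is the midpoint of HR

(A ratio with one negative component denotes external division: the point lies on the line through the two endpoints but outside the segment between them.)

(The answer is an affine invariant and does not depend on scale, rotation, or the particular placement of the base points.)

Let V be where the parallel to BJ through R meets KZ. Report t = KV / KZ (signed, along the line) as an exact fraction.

Work in coordinates with E = (0, 0), Y = (1, 0), Z = (0, 1).
1. H lies on line EZ with EH:HZ = -1:5 ⇒ H = (0, -1/4)
2. B lies on line YZ with YB:BZ = 4:(-3) ⇒ B = (-3, 4)
3. K lies on line HB with HK:KB = 3:4 ⇒ K = (-9/7, 11/7)
4. R is the centroid of triangle KHE ⇒ R = (-3/7, 37/84)
5. J is the midpoint of HR ⇒ J = (-3/14, 2/21)
through R parallel to BJ: direction (39/14, -82/21); meets KZ at V = (-543/448, 517/336)
V = K + t·(Z−K) with t = 11/192

t = 11/192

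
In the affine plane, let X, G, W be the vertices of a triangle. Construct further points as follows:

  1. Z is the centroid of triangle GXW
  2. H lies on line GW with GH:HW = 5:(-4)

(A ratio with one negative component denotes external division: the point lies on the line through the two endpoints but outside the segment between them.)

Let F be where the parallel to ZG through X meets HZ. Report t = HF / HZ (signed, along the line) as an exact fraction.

Assign X = (0, 0), G = (1, 0), W = (0, 1) — the answer is frame-independent, so this choice is without loss of generality.
1. Z is the centroid of triangle GXW ⇒ Z = (1/3, 1/3)
2. H lies on line GW with GH:HW = 5:(-4) ⇒ H = (-4, 5)
through X parallel to ZG: direction (2/3, -1/3); meets HZ at F = (6/5, -3/5)
F = H + t·(Z−H) with t = 6/5

t = 6/5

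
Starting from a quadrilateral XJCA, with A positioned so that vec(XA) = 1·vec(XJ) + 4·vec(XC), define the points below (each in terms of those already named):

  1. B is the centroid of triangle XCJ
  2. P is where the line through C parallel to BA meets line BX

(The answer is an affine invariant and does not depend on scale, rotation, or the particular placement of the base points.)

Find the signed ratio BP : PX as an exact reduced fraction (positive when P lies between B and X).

BP:PX = -5/2

Set X = (0, 0), J = (1, 0), C = (0, 1), A = (1, 4); any affine frame gives the same invariant.
1. B is the centroid of triangle XCJ ⇒ B = (1/3, 1/3)
2. P is where the line through C parallel to BA meets line BX ⇒ P = (-2/9, -2/9)
P = B + t·(X−B) with t = 5/3, so BP:PX = t:(1−t) = 5/3:-2/3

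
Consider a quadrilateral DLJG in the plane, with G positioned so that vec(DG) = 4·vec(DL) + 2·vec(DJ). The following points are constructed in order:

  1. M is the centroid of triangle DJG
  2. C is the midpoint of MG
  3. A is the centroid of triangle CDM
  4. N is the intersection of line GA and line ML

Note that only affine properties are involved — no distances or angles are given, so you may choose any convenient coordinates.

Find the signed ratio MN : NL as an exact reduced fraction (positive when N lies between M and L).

MN:NL = 8/33

Choose coordinates D = (0, 0), L = (1, 0), J = (0, 1), G = (4, 2).
1. M is the centroid of triangle DJG ⇒ M = (4/3, 1)
2. C is the midpoint of MG ⇒ C = (8/3, 3/2)
3. A is the centroid of triangle CDM ⇒ A = (4/3, 5/6)
4. N is the intersection of line GA and line ML ⇒ N = (52/41, 33/41)
N = M + t·(L−M) with t = 8/41, so MN:NL = t:(1−t) = 8/41:33/41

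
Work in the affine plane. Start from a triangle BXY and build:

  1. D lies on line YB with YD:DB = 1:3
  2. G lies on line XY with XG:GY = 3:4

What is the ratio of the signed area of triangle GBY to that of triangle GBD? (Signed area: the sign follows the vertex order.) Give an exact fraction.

[GBY]:[GBD] = 4/3

Work in coordinates with B = (0, 0), X = (1, 0), Y = (0, 1).
1. D lies on line YB with YD:DB = 1:3 ⇒ D = (0, 3/4)
2. G lies on line XY with XG:GY = 3:4 ⇒ G = (4/7, 3/7)
2·[GBY] = -4/7, 2·[GBD] = -3/7
[GBY]:[GBD] = -4/7:-3/7 = 4/3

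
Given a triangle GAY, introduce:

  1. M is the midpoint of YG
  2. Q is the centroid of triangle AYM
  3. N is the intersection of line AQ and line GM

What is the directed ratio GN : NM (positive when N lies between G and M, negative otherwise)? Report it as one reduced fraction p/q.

GN:NM = -3

Set G = (0, 0), A = (1, 0), Y = (0, 1); any affine frame gives the same invariant.
1. M is the midpoint of YG ⇒ M = (0, 1/2)
2. Q is the centroid of triangle AYM ⇒ Q = (1/3, 1/2)
3. N is the intersection of line AQ and line GM ⇒ N = (0, 3/4)
N = G + t·(M−G) with t = 3/2, so GN:NM = t:(1−t) = 3/2:-1/2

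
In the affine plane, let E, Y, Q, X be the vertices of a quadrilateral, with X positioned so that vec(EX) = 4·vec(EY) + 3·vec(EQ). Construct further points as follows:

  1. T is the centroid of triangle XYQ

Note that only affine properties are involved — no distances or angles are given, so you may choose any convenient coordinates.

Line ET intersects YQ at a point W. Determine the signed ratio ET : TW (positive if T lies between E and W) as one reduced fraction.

ET:TW = -3/2

Assign E = (0, 0), Y = (1, 0), Q = (0, 1), X = (4, 3) — the answer is frame-independent, so this choice is without loss of generality.
1. T is the centroid of triangle XYQ ⇒ T = (5/3, 4/3)
line ET meets YQ at W = (5/9, 4/9)
T = E + t·(W−E) with t = 3, so ET:TW = 3:-2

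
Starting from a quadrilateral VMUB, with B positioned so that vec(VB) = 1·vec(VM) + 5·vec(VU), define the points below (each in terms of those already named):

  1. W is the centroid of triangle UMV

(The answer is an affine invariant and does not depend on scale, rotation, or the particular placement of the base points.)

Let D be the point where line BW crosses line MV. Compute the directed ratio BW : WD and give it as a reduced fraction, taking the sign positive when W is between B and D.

BW:WD = 14

Set V = (0, 0), M = (1, 0), U = (0, 1), B = (1, 5); any affine frame gives the same invariant.
1. W is the centroid of triangle UMV ⇒ W = (1/3, 1/3)
line BW meets MV at D = (2/7, 0)
W = B + t·(D−B) with t = 14/15, so BW:WD = 14/15:1/15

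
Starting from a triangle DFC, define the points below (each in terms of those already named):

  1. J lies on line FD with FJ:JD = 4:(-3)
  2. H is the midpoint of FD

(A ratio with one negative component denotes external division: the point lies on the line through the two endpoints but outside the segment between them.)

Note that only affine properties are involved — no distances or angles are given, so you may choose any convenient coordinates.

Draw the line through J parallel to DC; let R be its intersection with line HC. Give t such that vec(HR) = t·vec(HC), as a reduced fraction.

t = 7

Set D = (0, 0), F = (1, 0), C = (0, 1); any affine frame gives the same invariant.
1. J lies on line FD with FJ:JD = 4:(-3) ⇒ J = (-3, 0)
2. H is the midpoint of FD ⇒ H = (1/2, 0)
through J parallel to DC: direction (0, 1); meets HC at R = (-3, 7)
R = H + t·(C−H) with t = 7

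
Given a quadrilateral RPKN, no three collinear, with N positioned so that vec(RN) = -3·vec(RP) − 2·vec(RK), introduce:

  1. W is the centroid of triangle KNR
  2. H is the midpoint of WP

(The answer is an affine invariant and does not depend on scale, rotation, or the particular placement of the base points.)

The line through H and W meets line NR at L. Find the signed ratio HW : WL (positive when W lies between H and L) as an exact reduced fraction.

Set R = (0, 0), P = (1, 0), K = (0, 1), N = (-3, -2); any affine frame gives the same invariant.
1. W is the centroid of triangle KNR ⇒ W = (-1, -1/3)
2. H is the midpoint of WP ⇒ H = (0, -1/6)
line HW meets NR at L = (-1/3, -2/9)
W = H + t·(L−H) with t = 3, so HW:WL = 3:-2

HW:WL = -3/2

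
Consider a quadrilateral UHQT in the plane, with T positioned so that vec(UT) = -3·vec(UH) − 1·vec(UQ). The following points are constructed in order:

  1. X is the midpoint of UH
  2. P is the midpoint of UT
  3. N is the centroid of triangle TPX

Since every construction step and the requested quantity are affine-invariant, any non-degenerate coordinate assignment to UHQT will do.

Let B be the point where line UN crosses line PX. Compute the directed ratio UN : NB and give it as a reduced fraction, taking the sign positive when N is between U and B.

UN:NB = -4

Choose coordinates U = (0, 0), H = (1, 0), Q = (0, 1), T = (-3, -1).
1. X is the midpoint of UH ⇒ X = (1/2, 0)
2. P is the midpoint of UT ⇒ P = (-3/2, -1/2)
3. N is the centroid of triangle TPX ⇒ N = (-4/3, -1/2)
line UN meets PX at B = (-1, -3/8)
N = U + t·(B−U) with t = 4/3, so UN:NB = 4/3:-1/3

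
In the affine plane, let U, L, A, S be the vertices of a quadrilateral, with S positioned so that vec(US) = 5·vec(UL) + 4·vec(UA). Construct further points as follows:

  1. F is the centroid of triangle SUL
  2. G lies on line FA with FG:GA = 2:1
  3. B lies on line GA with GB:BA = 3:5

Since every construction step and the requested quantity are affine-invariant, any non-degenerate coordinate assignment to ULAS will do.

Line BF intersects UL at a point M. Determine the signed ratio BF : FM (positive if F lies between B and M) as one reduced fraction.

BF:FM = -19/96

Work in coordinates with U = (0, 0), L = (1, 0), A = (0, 1), S = (5, 4).
1. F is the centroid of triangle SUL ⇒ F = (2, 4/3)
2. G lies on line FA with FG:GA = 2:1 ⇒ G = (2/3, 10/9)
3. B lies on line GA with GB:BA = 3:5 ⇒ B = (5/12, 77/72)
line BF meets UL at M = (-6, 0)
F = B + t·(M−B) with t = -19/77, so BF:FM = -19/77:96/77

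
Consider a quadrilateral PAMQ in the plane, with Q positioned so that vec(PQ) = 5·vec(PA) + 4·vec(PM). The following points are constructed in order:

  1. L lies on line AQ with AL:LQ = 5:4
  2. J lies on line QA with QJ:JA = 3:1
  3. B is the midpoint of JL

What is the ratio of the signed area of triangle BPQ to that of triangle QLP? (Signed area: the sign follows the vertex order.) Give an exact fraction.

[BPQ]:[QLP] = 43/32

Set P = (0, 0), A = (1, 0), M = (0, 1), Q = (5, 4); any affine frame gives the same invariant.
1. L lies on line AQ with AL:LQ = 5:4 ⇒ L = (29/9, 20/9)
2. J lies on line QA with QJ:JA = 3:1 ⇒ J = (2, 1)
3. B is the midpoint of JL ⇒ B = (47/18, 29/18)
2·[BPQ] = -43/18, 2·[QLP] = -16/9
[BPQ]:[QLP] = -43/18:-16/9 = 43/32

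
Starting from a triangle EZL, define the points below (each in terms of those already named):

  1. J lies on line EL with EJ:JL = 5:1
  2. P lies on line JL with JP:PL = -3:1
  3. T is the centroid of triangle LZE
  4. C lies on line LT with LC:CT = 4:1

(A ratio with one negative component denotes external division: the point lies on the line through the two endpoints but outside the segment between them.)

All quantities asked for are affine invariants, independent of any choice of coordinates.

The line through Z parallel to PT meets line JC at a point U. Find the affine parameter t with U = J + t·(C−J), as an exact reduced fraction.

t = 85/14

Work in coordinates with E = (0, 0), Z = (1, 0), L = (0, 1).
1. J lies on line EL with EJ:JL = 5:1 ⇒ J = (0, 5/6)
2. P lies on line JL with JP:PL = -3:1 ⇒ P = (0, 13/12)
3. T is the centroid of triangle LZE ⇒ T = (1/3, 1/3)
4. C lies on line LT with LC:CT = 4:1 ⇒ C = (4/15, 7/15)
through Z parallel to PT: direction (1/3, -3/4); meets JC at U = (34/21, -39/28)
U = J + t·(C−J) with t = 85/14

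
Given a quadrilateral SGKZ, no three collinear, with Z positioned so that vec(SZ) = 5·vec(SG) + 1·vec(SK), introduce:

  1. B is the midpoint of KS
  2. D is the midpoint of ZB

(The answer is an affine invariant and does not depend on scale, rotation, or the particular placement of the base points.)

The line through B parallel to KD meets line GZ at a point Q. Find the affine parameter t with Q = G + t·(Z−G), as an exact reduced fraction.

Choose coordinates S = (0, 0), G = (1, 0), K = (0, 1), Z = (5, 1).
1. B is the midpoint of KS ⇒ B = (0, 1/2)
2. D is the midpoint of ZB ⇒ D = (5/2, 3/4)
through B parallel to KD: direction (5/2, -1/4); meets GZ at Q = (15/7, 2/7)
Q = G + t·(Z−G) with t = 2/7

t = 2/7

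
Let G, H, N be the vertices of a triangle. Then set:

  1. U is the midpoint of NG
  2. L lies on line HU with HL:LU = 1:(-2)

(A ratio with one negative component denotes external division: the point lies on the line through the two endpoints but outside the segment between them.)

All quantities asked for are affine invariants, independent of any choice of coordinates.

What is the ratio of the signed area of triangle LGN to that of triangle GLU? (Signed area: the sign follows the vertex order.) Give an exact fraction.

[LGN]:[GLU] = -2

Work in coordinates with G = (0, 0), H = (1, 0), N = (0, 1).
1. U is the midpoint of NG ⇒ U = (0, 1/2)
2. L lies on line HU with HL:LU = 1:(-2) ⇒ L = (2, -1/2)
2·[LGN] = -2, 2·[GLU] = 1
[LGN]:[GLU] = -2:1 = -2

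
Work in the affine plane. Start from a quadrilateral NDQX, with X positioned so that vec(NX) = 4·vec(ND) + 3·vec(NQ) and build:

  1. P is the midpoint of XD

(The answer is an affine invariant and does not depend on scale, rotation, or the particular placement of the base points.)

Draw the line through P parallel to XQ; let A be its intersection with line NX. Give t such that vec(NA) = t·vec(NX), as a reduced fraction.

Set N = (0, 0), D = (1, 0), Q = (0, 1), X = (4, 3); any affine frame gives the same invariant.
1. P is the midpoint of XD ⇒ P = (5/2, 3/2)
through P parallel to XQ: direction (-4, -2); meets NX at A = (1, 3/4)
A = N + t·(X−N) with t = 1/4

t = 1/4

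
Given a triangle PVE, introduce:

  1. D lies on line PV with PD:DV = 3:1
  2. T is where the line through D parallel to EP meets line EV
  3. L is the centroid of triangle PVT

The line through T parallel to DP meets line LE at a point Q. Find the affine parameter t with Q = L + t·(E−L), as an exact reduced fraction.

Assign P = (0, 0), V = (1, 0), E = (0, 1) — the answer is frame-independent, so this choice is without loss of generality.
1. D lies on line PV with PD:DV = 3:1 ⇒ D = (3/4, 0)
2. T is where the line through D parallel to EP meets line EV ⇒ T = (3/4, 1/4)
3. L is the centroid of triangle PVT ⇒ L = (7/12, 1/12)
through T parallel to DP: direction (-3/4, 0); meets LE at Q = (21/44, 1/4)
Q = L + t·(E−L) with t = 2/11

t = 2/11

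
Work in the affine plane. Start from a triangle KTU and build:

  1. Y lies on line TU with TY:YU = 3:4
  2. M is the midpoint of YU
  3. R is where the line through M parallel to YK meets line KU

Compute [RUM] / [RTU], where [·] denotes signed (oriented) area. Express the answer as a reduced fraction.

Set K = (0, 0), T = (1, 0), U = (0, 1); any affine frame gives the same invariant.
1. Y lies on line TU with TY:YU = 3:4 ⇒ Y = (4/7, 3/7)
2. M is the midpoint of YU ⇒ M = (2/7, 5/7)
3. R is where the line through M parallel to YK meets line KU ⇒ R = (0, 1/2)
2·[RUM] = -1/7, 2·[RTU] = 1/2
[RUM]:[RTU] = -1/7:1/2 = -2/7

[RUM]:[RTU] = -2/7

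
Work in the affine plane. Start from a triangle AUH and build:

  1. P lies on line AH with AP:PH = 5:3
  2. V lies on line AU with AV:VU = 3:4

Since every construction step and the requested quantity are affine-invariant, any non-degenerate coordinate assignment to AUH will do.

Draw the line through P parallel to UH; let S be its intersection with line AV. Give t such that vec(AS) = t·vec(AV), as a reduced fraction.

Set A = (0, 0), U = (1, 0), H = (0, 1); any affine frame gives the same invariant.
1. P lies on line AH with AP:PH = 5:3 ⇒ P = (0, 5/8)
2. V lies on line AU with AV:VU = 3:4 ⇒ V = (3/7, 0)
through P parallel to UH: direction (-1, 1); meets AV at S = (5/8, 0)
S = A + t·(V−A) with t = 35/24

t = 35/24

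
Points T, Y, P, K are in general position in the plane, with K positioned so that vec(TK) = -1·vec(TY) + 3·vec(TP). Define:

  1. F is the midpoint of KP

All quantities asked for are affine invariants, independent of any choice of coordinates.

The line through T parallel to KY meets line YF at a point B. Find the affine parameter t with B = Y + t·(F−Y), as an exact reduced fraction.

t = 6

Assign T = (0, 0), Y = (1, 0), P = (0, 1), K = (-1, 3) — the answer is frame-independent, so this choice is without loss of generality.
1. F is the midpoint of KP ⇒ F = (-1/2, 2)
through T parallel to KY: direction (2, -3); meets YF at B = (-8, 12)
B = Y + t·(F−Y) with t = 6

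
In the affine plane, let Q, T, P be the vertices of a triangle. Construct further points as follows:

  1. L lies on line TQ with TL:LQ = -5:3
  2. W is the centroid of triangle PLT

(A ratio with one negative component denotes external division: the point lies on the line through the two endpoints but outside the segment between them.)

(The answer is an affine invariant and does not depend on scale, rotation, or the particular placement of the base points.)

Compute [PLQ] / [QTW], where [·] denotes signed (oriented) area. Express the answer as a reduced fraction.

[PLQ]:[QTW] = 9/2

Set Q = (0, 0), T = (1, 0), P = (0, 1); any affine frame gives the same invariant.
1. L lies on line TQ with TL:LQ = -5:3 ⇒ L = (-3/2, 0)
2. W is the centroid of triangle PLT ⇒ W = (-1/6, 1/3)
2·[PLQ] = 3/2, 2·[QTW] = 1/3
[PLQ]:[QTW] = 3/2:1/3 = 9/2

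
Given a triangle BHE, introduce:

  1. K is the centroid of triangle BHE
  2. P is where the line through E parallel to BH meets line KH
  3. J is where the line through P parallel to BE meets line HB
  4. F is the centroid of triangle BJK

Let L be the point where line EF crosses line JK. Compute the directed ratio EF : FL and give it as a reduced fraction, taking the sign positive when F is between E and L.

Assign B = (0, 0), H = (1, 0), E = (0, 1) — the answer is frame-independent, so this choice is without loss of generality.
1. K is the centroid of triangle BHE ⇒ K = (1/3, 1/3)
2. P is where the line through E parallel to BH meets line KH ⇒ P = (-1, 1)
3. J is where the line through P parallel to BE meets line HB ⇒ J = (-1, 0)
4. F is the centroid of triangle BJK ⇒ F = (-2/9, 1/9)
line EF meets JK at L = (-1/5, 1/5)
F = E + t·(L−E) with t = 10/9, so EF:FL = 10/9:-1/9

EF:FL = -10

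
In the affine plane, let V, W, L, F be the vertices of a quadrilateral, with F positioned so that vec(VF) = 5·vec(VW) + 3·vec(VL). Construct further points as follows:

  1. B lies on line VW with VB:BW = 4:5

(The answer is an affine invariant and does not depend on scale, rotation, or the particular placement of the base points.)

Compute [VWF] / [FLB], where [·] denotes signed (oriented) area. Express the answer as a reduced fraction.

Assign V = (0, 0), W = (1, 0), L = (0, 1), F = (5, 3) — the answer is frame-independent, so this choice is without loss of generality.
1. B lies on line VW with VB:BW = 4:5 ⇒ B = (4/9, 0)
2·[VWF] = 3, 2·[FLB] = 53/9
[VWF]:[FLB] = 3:53/9 = 27/53

[VWF]:[FLB] = 27/53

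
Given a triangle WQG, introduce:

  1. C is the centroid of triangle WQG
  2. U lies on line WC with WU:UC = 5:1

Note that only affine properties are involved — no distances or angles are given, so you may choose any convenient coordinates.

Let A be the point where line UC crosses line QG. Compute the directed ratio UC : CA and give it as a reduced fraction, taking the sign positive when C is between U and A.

UC:CA = 1/3

Work in coordinates with W = (0, 0), Q = (1, 0), G = (0, 1).
1. C is the centroid of triangle WQG ⇒ C = (1/3, 1/3)
2. U lies on line WC with WU:UC = 5:1 ⇒ U = (5/18, 5/18)
line UC meets QG at A = (1/2, 1/2)
C = U + t·(A−U) with t = 1/4, so UC:CA = 1/4:3/4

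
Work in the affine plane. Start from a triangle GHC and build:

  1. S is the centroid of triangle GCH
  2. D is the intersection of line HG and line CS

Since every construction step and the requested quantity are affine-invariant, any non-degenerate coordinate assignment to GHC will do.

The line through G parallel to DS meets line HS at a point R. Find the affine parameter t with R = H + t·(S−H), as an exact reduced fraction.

Assign G = (0, 0), H = (1, 0), C = (0, 1) — the answer is frame-independent, so this choice is without loss of generality.
1. S is the centroid of triangle GCH ⇒ S = (1/3, 1/3)
2. D is the intersection of line HG and line CS ⇒ D = (1/2, 0)
through G parallel to DS: direction (-1/6, 1/3); meets HS at R = (-1/3, 2/3)
R = H + t·(S−H) with t = 2

t = 2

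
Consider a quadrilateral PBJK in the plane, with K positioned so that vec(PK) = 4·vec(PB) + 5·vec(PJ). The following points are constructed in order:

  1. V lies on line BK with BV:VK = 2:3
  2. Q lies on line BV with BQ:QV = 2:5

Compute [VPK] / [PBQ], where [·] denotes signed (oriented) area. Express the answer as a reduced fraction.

[VPK]:[PBQ] = -21/4

Work in coordinates with P = (0, 0), B = (1, 0), J = (0, 1), K = (4, 5).
1. V lies on line BK with BV:VK = 2:3 ⇒ V = (11/5, 2)
2. Q lies on line BV with BQ:QV = 2:5 ⇒ Q = (47/35, 4/7)
2·[VPK] = -3, 2·[PBQ] = 4/7
[VPK]:[PBQ] = -3:4/7 = -21/4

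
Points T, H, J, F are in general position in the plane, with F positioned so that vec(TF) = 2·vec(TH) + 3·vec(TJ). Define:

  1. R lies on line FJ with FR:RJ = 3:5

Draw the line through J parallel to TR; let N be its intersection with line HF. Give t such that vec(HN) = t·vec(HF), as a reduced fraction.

Set T = (0, 0), H = (1, 0), J = (0, 1), F = (2, 3); any affine frame gives the same invariant.
1. R lies on line FJ with FR:RJ = 3:5 ⇒ R = (5/4, 9/4)
through J parallel to TR: direction (5/4, 9/4); meets HF at N = (10/3, 7)
N = H + t·(F−H) with t = 7/3

t = 7/3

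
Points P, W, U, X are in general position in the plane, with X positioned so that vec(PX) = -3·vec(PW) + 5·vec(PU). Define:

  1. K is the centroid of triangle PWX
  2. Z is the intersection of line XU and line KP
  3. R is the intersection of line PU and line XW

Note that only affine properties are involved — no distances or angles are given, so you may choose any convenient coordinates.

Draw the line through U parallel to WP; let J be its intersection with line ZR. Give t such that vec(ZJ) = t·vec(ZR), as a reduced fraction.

Assign P = (0, 0), W = (1, 0), U = (0, 1), X = (-3, 5) — the answer is frame-independent, so this choice is without loss of generality.
1. K is the centroid of triangle PWX ⇒ K = (-2/3, 5/3)
2. Z is the intersection of line XU and line KP ⇒ Z = (-6/7, 15/7)
3. R is the intersection of line PU and line XW ⇒ R = (0, 5/4)
through U parallel to WP: direction (-1, 0); meets ZR at J = (6/25, 1)
J = Z + t·(R−Z) with t = 32/25

t = 32/25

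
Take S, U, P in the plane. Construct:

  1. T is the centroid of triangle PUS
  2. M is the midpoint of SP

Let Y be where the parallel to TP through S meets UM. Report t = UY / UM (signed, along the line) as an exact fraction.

t = 4/3

Assign S = (0, 0), U = (1, 0), P = (0, 1) — the answer is frame-independent, so this choice is without loss of generality.
1. T is the centroid of triangle PUS ⇒ T = (1/3, 1/3)
2. M is the midpoint of SP ⇒ M = (0, 1/2)
through S parallel to TP: direction (-1/3, 2/3); meets UM at Y = (-1/3, 2/3)
Y = U + t·(M−U) with t = 4/3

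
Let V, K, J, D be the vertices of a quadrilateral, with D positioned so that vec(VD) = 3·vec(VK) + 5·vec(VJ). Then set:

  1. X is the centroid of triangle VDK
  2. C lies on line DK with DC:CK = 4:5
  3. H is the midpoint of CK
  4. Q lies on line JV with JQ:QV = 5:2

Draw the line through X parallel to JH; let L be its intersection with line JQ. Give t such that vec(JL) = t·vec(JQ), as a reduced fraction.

Work in coordinates with V = (0, 0), K = (1, 0), J = (0, 1), D = (3, 5).
1. X is the centroid of triangle VDK ⇒ X = (4/3, 5/3)
2. C lies on line DK with DC:CK = 4:5 ⇒ C = (19/9, 25/9)
3. H is the midpoint of CK ⇒ H = (14/9, 25/18)
4. Q lies on line JV with JQ:QV = 5:2 ⇒ Q = (0, 2/7)
through X parallel to JH: direction (14/9, 7/18); meets JQ at L = (0, 4/3)
L = J + t·(Q−J) with t = -7/15

t = -7/15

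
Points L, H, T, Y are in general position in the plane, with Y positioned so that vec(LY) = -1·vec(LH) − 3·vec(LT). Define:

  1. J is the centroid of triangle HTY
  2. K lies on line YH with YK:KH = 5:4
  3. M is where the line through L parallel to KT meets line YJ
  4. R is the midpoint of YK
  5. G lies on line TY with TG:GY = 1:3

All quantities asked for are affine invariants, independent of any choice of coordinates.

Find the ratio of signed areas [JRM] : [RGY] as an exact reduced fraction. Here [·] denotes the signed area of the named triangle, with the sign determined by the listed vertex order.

[JRM]:[RGY] = 4/315

Set L = (0, 0), H = (1, 0), T = (0, 1), Y = (-1, -3); any affine frame gives the same invariant.
1. J is the centroid of triangle HTY ⇒ J = (0, -2/3)
2. K lies on line YH with YK:KH = 5:4 ⇒ K = (1/9, -4/3)
3. M is where the line through L parallel to KT meets line YJ ⇒ M = (1/35, -3/5)
4. R is the midpoint of YK ⇒ R = (-4/9, -13/6)
5. G lies on line TY with TG:GY = 1:3 ⇒ G = (-1/4, 0)
2·[JRM] = 5/378, 2·[RGY] = 25/24
[JRM]:[RGY] = 5/378:25/24 = 4/315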